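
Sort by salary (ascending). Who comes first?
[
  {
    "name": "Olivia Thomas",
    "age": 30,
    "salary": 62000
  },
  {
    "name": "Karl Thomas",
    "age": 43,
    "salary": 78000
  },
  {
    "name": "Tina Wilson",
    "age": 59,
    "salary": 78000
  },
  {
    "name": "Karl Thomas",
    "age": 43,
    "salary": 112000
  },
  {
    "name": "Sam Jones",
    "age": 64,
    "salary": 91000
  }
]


Sort by: salary (ascending)

Sorted order:
  1. Olivia Thomas (salary = 62000)
  2. Karl Thomas (salary = 78000)
  3. Tina Wilson (salary = 78000)
  4. Sam Jones (salary = 91000)
  5. Karl Thomas (salary = 112000)

First: Olivia Thomas

Olivia Thomas


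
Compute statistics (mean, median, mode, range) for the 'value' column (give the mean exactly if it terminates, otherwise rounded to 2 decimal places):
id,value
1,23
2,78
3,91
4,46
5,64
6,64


Data: [23, 78, 91, 46, 64, 64]
Count: 6
Sum: 366
Mean: 366/6 = 61
Sorted: [23, 46, 64, 64, 78, 91]
Median: 64.0
Mode: 64 (2 times)
Range: 91 - 23 = 68
Min: 23, Max: 91

mean=61, median=64.0, mode=64, range=68


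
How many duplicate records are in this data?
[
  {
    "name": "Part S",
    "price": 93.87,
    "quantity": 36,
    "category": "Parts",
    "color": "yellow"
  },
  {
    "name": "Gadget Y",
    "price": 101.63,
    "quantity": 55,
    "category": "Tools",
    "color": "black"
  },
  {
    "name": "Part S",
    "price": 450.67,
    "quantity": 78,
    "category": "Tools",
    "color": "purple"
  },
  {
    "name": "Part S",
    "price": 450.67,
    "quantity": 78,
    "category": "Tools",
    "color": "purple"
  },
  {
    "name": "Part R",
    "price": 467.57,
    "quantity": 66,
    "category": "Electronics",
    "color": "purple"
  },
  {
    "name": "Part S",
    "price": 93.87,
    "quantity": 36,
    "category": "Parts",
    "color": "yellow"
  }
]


Checking 6 records for duplicates:

  Row 1: Part S ($93.87, qty 36)
  Row 2: Gadget Y ($101.63, qty 55)
  Row 3: Part S ($450.67, qty 78)
  Row 4: Part S ($450.67, qty 78) <-- DUPLICATE
  Row 5: Part R ($467.57, qty 66)
  Row 6: Part S ($93.87, qty 36) <-- DUPLICATE

Duplicates found: 2
Unique records: 4

2 duplicates, 4 unique


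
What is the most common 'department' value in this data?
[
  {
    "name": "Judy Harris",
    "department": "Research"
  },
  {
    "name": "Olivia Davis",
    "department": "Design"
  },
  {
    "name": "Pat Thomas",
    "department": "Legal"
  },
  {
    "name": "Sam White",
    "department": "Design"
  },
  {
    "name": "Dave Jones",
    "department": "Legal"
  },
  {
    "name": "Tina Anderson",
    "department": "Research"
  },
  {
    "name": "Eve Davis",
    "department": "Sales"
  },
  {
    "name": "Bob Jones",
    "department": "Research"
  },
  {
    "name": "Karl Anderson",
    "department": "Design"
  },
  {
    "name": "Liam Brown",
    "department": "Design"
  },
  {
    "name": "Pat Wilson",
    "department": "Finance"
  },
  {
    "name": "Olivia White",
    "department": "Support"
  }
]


Counting 'department' values across 12 records:

  Design: 4 ####
  Research: 3 ###
  Legal: 2 ##
  Sales: 1 #
  Finance: 1 #
  Support: 1 #

Most common: Design (4 times)

Design (4 times)


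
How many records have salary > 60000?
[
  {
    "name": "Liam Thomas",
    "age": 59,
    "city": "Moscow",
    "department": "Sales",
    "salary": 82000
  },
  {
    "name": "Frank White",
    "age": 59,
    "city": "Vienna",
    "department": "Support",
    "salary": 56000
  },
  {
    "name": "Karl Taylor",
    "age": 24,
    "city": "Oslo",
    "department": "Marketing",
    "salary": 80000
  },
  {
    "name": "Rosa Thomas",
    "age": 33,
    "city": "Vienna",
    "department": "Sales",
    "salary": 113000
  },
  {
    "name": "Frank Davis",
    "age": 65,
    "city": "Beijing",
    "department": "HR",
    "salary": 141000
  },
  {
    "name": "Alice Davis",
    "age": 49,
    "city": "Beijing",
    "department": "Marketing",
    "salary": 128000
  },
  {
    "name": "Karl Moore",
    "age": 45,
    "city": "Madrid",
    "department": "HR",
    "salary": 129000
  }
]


Data: 7 records
Condition: salary > 60000

Checking each record:
  Liam Thomas: 82000 MATCH
  Frank White: 56000
  Karl Taylor: 80000 MATCH
  Rosa Thomas: 113000 MATCH
  Frank Davis: 141000 MATCH
  Alice Davis: 128000 MATCH
  Karl Moore: 129000 MATCH

Count: 6

6


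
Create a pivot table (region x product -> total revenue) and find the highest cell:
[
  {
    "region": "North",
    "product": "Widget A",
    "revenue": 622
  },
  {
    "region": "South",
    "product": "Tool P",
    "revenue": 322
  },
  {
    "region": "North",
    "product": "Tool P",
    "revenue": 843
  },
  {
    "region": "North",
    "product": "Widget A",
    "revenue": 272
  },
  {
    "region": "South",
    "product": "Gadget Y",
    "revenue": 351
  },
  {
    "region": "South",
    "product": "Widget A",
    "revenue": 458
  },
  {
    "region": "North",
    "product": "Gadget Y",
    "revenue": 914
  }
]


Pivot: region (rows) x product (columns) -> total revenue

     Gadget Y      Tool P        Widget A    
North          914           843           894  
South          351           322           458  

Highest: North / Gadget Y = $914

North / Gadget Y = $914


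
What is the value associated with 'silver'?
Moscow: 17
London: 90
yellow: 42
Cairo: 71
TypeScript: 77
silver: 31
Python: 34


Looking up key 'silver'
Value: 31

31


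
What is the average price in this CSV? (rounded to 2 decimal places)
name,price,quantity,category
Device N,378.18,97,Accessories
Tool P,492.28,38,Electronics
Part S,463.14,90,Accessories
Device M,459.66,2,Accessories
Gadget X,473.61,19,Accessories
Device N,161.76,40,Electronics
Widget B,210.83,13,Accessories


Computing average price:
Values: [378.18, 492.28, 463.14, 459.66, 473.61, 161.76, 210.83]
Sum = 2639.46
Count = 7
Average = 2639.46/7 ≈ 377.07 (rounded to 2 decimal places)

377.07


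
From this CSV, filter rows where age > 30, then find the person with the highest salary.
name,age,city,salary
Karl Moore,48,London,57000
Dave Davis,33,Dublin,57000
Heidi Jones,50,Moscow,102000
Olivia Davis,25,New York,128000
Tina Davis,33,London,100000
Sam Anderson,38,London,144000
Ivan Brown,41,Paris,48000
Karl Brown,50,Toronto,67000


Filter: age > 30
Sort by: salary (descending)

Filtered records (7):
  Sam Anderson, age 38, salary $144000
  Heidi Jones, age 50, salary $102000
  Tina Davis, age 33, salary $100000
  Karl Brown, age 50, salary $67000
  Karl Moore, age 48, salary $57000
  Dave Davis, age 33, salary $57000
  Ivan Brown, age 41, salary $48000

Highest salary: Sam Anderson ($144000)

Sam Anderson


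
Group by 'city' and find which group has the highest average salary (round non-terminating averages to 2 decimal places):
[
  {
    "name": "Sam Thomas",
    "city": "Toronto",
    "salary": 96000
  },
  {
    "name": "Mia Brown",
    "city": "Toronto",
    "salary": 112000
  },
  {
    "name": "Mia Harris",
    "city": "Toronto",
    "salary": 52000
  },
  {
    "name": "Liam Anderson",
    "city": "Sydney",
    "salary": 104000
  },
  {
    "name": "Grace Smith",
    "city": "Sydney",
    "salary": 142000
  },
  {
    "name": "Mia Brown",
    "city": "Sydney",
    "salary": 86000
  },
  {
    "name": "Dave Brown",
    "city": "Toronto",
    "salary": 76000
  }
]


Group by: city

Groups:
  Sydney: 3 people, avg salary = 332000/3 ≈ $110666.67
  Toronto: 4 people, avg salary = 336000/4 = $84000

Highest average salary: Sydney (≈$110666.67)

Sydney (≈$110666.67)


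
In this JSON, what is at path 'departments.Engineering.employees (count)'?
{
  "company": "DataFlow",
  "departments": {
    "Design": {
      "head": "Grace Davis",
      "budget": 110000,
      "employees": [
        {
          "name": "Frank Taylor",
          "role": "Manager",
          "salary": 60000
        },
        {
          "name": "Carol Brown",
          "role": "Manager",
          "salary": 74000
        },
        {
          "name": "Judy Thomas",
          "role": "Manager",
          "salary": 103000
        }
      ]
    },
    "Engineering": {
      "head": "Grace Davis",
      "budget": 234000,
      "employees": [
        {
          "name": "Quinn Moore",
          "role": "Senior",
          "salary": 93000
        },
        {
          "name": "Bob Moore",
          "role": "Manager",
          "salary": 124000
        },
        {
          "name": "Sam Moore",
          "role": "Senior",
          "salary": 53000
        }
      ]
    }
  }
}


Path: departments.Engineering.employees (count)

Navigate:
  -> departments
  -> Engineering
  -> employees (array, length 3)

3


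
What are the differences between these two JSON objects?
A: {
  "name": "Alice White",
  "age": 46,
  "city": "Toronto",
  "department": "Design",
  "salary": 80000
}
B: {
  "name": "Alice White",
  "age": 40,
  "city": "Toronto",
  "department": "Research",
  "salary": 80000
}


Comparing each field (in key order):
  name: same
  age: DIFFERENT
  city: same
  department: DIFFERENT
  salary: same
Differences:
  age: 46 -> 40
  department: Design -> Research

2 field(s) changed

2 changes: age, department


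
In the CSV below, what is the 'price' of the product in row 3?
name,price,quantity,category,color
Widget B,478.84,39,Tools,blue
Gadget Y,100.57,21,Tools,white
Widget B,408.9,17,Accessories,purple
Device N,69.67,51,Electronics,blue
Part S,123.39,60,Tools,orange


Query: Row 3 ('Widget B'), column 'price'
Value: 408.9

408.9


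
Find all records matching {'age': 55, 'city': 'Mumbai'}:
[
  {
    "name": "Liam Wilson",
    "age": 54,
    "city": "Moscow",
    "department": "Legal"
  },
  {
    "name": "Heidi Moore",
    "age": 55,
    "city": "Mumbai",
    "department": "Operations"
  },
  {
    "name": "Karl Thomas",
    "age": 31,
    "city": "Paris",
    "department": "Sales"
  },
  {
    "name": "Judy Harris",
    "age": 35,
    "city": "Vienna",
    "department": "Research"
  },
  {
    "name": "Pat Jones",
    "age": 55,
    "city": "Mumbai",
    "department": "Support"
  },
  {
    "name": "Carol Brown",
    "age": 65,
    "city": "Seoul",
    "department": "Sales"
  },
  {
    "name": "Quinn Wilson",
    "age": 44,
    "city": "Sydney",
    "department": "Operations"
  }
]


Search criteria: {'age': 55, 'city': 'Mumbai'}

Checking 7 records:
  Liam Wilson: {age: 54, city: Moscow}
  Heidi Moore: {age: 55, city: Mumbai} <-- MATCH
  Karl Thomas: {age: 31, city: Paris}
  Judy Harris: {age: 35, city: Vienna}
  Pat Jones: {age: 55, city: Mumbai} <-- MATCH
  Carol Brown: {age: 65, city: Seoul}
  Quinn Wilson: {age: 44, city: Sydney}

Matches: ["Heidi Moore", "Pat Jones"]

["Heidi Moore", "Pat Jones"]


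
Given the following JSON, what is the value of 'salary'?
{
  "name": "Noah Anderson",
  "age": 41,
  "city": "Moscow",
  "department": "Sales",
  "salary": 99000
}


Looking up field 'salary'
Value: 99000

99000


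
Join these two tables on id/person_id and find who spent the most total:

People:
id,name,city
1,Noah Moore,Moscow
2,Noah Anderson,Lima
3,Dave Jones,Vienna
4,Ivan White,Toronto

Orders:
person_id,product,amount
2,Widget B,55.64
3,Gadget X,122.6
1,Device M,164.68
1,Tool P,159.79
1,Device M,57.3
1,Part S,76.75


Join on: people.id = orders.person_id

Joined rows:
  Noah Anderson (Lima) bought Widget B for $55.64
  Dave Jones (Vienna) bought Gadget X for $122.6
  Noah Moore (Moscow) bought Device M for $164.68
  Noah Moore (Moscow) bought Tool P for $159.79
  Noah Moore (Moscow) bought Device M for $57.3
  Noah Moore (Moscow) bought Part S for $76.75

Total per person:
  Noah Moore: $458.52
  Dave Jones: $122.60
  Noah Anderson: $55.64

Top spender: Noah Moore ($458.52)

Noah Moore ($458.52)


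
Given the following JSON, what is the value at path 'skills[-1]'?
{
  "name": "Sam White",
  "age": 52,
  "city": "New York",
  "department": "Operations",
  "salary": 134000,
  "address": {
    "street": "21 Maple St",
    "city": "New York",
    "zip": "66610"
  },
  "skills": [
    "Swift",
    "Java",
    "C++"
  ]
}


Query: skills[-1]
Path: skills -> last element
Value: C++

C++


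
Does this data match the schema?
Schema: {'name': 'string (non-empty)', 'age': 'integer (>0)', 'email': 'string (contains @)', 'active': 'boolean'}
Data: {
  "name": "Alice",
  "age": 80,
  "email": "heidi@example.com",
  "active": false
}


Validating each field against schema:
  name: OK (non-empty string)
  age: OK (positive integer)
  email: OK (string with @)
  active: OK (boolean)

Result: VALID

VALID


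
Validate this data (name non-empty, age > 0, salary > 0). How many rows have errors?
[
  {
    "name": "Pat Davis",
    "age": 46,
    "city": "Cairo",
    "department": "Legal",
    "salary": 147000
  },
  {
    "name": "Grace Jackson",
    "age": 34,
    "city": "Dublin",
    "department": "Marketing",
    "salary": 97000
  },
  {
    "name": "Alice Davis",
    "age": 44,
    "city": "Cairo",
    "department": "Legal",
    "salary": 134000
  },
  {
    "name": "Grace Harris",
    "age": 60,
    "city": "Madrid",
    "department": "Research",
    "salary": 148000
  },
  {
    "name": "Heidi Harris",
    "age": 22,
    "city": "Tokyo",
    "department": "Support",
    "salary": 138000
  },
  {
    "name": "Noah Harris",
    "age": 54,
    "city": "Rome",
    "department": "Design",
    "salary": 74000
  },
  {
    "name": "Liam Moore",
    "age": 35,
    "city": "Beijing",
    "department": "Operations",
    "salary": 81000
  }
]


Validating 7 records:
Rules: name non-empty, age > 0, salary > 0

  Row 1 (Pat Davis): OK
  Row 2 (Grace Jackson): OK
  Row 3 (Alice Davis): OK
  Row 4 (Grace Harris): OK
  Row 5 (Heidi Harris): OK
  Row 6 (Noah Harris): OK
  Row 7 (Liam Moore): OK

Total errors: 0

0 errors


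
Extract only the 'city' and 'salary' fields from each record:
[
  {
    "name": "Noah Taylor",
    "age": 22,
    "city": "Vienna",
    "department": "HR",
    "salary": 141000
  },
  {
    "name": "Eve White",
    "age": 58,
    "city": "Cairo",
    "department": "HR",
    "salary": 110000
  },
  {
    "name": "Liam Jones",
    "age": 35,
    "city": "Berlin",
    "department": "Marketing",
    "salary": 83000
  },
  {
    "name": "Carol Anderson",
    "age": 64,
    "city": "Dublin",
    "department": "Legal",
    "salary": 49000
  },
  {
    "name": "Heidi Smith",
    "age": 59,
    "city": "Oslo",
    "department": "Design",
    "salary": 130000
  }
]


Original: 5 records with fields: name, age, city, department, salary
Keep: ['city', 'salary']
Drop: ['name', 'age', 'department']
Result: 5 records, 2 fields each

[
  {
    "city": "Vienna",
    "salary": 141000
  },
  {
    "city": "Cairo",
    "salary": 110000
  },
  {
    "city": "Berlin",
    "salary": 83000
  },
  {
    "city": "Dublin",
    "salary": 49000
  },
  {
    "city": "Oslo",
    "salary": 130000
  }
]


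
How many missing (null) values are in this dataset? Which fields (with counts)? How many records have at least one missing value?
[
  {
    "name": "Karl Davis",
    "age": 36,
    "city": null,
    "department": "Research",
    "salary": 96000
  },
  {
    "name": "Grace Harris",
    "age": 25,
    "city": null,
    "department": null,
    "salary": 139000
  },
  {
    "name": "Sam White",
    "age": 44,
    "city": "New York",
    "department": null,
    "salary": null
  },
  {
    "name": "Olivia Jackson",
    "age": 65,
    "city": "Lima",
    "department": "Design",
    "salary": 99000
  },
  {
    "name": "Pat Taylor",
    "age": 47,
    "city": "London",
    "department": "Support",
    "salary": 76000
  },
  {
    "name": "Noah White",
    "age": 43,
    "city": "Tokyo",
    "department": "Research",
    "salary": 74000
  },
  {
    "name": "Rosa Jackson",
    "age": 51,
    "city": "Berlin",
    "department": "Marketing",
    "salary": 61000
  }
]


Checking for missing (null) values in 7 records:

  Karl Davis: city
  Grace Harris: city, department
  Sam White: department, salary
  Olivia Jackson: complete
  Pat Taylor: complete
  Noah White: complete
  Rosa Jackson: complete

Per field:
  name: 0 missing
  age: 0 missing
  city: 2 missing
  department: 2 missing
  salary: 1 missing

Total missing values: 5
Records with any missing: 3

5 missing values (city: 2, department: 2, salary: 1); 3 incomplete records


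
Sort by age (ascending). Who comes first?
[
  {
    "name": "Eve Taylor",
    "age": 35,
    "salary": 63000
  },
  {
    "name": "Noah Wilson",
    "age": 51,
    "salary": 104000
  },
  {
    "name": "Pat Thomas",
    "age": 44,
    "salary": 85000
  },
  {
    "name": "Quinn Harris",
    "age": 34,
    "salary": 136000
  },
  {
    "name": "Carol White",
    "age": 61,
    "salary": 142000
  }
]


Sort by: age (ascending)

Sorted order:
  1. Quinn Harris (age = 34)
  2. Eve Taylor (age = 35)
  3. Pat Thomas (age = 44)
  4. Noah Wilson (age = 51)
  5. Carol White (age = 61)

First: Quinn Harris

Quinn Harris


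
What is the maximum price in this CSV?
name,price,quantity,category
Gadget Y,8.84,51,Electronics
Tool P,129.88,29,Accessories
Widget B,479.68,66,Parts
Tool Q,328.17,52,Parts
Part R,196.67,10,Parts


Computing maximum price:
Values: [8.84, 129.88, 479.68, 328.17, 196.67]
Max = 479.68

479.68


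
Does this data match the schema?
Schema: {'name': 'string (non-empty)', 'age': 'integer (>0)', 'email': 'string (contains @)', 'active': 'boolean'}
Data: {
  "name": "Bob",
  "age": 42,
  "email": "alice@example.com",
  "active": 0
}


Validating each field against schema:
  name: OK (non-empty string)
  age: OK (positive integer)
  email: OK (string with @)
  active: FAIL (0 is not a boolean)

Result: INVALID (1 error: active)

INVALID (1 error: active)


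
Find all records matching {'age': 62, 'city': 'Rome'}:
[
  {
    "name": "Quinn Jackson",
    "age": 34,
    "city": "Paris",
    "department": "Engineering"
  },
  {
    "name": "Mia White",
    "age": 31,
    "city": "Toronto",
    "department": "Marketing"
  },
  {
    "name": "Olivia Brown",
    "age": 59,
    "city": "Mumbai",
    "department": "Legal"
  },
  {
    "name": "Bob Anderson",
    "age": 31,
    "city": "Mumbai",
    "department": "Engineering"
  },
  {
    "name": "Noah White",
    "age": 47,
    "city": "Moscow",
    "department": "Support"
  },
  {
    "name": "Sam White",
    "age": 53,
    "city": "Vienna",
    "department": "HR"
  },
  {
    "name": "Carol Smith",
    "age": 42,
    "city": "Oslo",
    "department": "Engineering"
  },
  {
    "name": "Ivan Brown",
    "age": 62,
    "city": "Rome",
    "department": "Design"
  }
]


Search criteria: {'age': 62, 'city': 'Rome'}

Checking 8 records:
  Quinn Jackson: {age: 34, city: Paris}
  Mia White: {age: 31, city: Toronto}
  Olivia Brown: {age: 59, city: Mumbai}
  Bob Anderson: {age: 31, city: Mumbai}
  Noah White: {age: 47, city: Moscow}
  Sam White: {age: 53, city: Vienna}
  Carol Smith: {age: 42, city: Oslo}
  Ivan Brown: {age: 62, city: Rome} <-- MATCH

Matches: ["Ivan Brown"]

["Ivan Brown"]


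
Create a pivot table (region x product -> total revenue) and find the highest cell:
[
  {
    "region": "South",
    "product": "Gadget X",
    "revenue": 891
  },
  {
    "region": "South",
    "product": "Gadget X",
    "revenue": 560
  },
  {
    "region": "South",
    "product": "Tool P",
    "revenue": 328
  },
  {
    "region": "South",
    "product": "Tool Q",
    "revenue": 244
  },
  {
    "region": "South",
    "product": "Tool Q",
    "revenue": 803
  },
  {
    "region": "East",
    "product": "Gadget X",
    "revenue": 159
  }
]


Pivot: region (rows) x product (columns) -> total revenue

     Gadget X      Tool P        Tool Q      
East           159             0             0  
South         1451           328          1047  

Highest: South / Gadget X = $1451

South / Gadget X = $1451


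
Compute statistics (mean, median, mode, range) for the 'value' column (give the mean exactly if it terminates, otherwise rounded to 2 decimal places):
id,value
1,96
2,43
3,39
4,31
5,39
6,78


Data: [96, 43, 39, 31, 39, 78]
Count: 6
Sum: 326
Mean: 326/6 ≈ 54.33 (rounded to 2 decimal places)
Sorted: [31, 39, 39, 43, 78, 96]
Median: 41.0
Mode: 39 (2 times)
Range: 96 - 31 = 65
Min: 31, Max: 96

mean≈54.33, median=41.0, mode=39, range=65


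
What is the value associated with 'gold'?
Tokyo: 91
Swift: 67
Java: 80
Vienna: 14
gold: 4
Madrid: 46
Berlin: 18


Looking up key 'gold'
Value: 4

4


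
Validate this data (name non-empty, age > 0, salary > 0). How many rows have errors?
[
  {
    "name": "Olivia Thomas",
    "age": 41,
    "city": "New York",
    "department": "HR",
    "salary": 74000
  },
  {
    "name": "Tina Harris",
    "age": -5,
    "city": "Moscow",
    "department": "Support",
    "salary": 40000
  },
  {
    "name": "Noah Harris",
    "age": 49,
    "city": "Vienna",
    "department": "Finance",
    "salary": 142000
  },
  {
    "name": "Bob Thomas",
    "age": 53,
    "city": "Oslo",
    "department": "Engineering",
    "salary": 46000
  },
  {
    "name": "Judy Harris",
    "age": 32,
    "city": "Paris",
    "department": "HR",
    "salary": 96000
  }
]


Validating 5 records:
Rules: name non-empty, age > 0, salary > 0

  Row 1 (Olivia Thomas): OK
  Row 2 (Tina Harris): negative age: -5
  Row 3 (Noah Harris): OK
  Row 4 (Bob Thomas): OK
  Row 5 (Judy Harris): OK

Total errors: 1

1 errors


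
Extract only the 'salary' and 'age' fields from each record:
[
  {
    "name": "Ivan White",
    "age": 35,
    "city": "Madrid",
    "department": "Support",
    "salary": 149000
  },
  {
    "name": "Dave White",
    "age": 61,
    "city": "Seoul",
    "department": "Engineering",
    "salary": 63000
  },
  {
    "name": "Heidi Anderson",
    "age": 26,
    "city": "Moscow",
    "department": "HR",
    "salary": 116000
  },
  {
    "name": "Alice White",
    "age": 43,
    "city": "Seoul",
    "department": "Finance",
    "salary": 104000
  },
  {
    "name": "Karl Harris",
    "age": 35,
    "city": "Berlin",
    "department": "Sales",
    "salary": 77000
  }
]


Original: 5 records with fields: name, age, city, department, salary
Keep: ['salary', 'age']
Drop: ['name', 'city', 'department']
Result: 5 records, 2 fields each

[
  {
    "salary": 149000,
    "age": 35
  },
  {
    "salary": 63000,
    "age": 61
  },
  {
    "salary": 116000,
    "age": 26
  },
  {
    "salary": 104000,
    "age": 43
  },
  {
    "salary": 77000,
    "age": 35
  }
]


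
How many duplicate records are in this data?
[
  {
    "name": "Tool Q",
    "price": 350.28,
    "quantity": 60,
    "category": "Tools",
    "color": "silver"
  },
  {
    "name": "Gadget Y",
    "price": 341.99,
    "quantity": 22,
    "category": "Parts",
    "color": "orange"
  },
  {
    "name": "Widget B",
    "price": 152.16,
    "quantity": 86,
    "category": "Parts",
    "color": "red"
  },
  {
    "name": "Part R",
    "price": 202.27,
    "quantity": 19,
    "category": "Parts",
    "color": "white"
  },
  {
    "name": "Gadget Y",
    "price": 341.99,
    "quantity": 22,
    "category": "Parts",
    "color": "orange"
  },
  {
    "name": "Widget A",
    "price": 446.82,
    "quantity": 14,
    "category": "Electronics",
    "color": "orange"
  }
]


Checking 6 records for duplicates:

  Row 1: Tool Q ($350.28, qty 60)
  Row 2: Gadget Y ($341.99, qty 22)
  Row 3: Widget B ($152.16, qty 86)
  Row 4: Part R ($202.27, qty 19)
  Row 5: Gadget Y ($341.99, qty 22) <-- DUPLICATE
  Row 6: Widget A ($446.82, qty 14)

Duplicates found: 1
Unique records: 5

1 duplicates, 5 unique


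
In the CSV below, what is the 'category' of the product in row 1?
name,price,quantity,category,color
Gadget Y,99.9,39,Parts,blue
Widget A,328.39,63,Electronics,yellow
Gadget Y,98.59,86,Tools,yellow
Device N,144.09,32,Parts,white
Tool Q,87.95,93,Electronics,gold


Query: Row 1 ('Gadget Y'), column 'category'
Value: Parts

Parts


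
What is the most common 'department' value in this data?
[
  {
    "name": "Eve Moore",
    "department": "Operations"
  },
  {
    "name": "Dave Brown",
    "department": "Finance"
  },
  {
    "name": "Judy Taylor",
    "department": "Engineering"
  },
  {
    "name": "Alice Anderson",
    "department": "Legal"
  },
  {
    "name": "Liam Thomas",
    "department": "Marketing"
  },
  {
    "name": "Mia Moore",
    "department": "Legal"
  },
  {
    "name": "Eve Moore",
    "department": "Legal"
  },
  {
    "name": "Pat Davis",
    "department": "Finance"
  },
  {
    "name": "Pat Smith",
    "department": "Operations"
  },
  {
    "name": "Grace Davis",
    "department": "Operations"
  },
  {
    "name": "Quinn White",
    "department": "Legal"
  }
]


Counting 'department' values across 11 records:

  Legal: 4 ####
  Operations: 3 ###
  Finance: 2 ##
  Engineering: 1 #
  Marketing: 1 #

Most common: Legal (4 times)

Legal (4 times)


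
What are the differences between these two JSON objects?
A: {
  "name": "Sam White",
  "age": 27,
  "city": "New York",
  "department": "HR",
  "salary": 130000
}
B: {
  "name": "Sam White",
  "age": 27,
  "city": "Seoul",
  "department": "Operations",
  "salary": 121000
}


Comparing each field (in key order):
  name: same
  age: same
  city: DIFFERENT
  department: DIFFERENT
  salary: DIFFERENT
Differences:
  city: New York -> Seoul
  department: HR -> Operations
  salary: 130000 -> 121000

3 field(s) changed

3 changes: city, department, salary


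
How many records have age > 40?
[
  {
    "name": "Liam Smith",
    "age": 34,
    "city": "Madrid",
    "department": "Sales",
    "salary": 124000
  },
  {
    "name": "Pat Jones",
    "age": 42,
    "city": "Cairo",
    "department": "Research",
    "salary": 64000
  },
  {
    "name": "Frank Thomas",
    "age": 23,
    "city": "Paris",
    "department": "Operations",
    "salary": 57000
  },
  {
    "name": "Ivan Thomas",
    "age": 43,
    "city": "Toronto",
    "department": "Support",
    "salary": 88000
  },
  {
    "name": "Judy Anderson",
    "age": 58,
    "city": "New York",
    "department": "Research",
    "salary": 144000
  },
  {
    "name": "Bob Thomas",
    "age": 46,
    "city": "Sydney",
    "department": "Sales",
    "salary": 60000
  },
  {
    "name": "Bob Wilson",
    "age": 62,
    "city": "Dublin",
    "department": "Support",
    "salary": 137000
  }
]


Data: 7 records
Condition: age > 40

Checking each record:
  Liam Smith: 34
  Pat Jones: 42 MATCH
  Frank Thomas: 23
  Ivan Thomas: 43 MATCH
  Judy Anderson: 58 MATCH
  Bob Thomas: 46 MATCH
  Bob Wilson: 62 MATCH

Count: 5

5


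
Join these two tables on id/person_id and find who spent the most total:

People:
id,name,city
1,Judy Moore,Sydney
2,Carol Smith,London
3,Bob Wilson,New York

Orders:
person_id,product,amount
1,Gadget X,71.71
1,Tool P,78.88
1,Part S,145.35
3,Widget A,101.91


Join on: people.id = orders.person_id

Joined rows:
  Judy Moore (Sydney) bought Gadget X for $71.71
  Judy Moore (Sydney) bought Tool P for $78.88
  Judy Moore (Sydney) bought Part S for $145.35
  Bob Wilson (New York) bought Widget A for $101.91

Total per person:
  Judy Moore: $295.94
  Bob Wilson: $101.91

Top spender: Judy Moore ($295.94)

Judy Moore ($295.94)


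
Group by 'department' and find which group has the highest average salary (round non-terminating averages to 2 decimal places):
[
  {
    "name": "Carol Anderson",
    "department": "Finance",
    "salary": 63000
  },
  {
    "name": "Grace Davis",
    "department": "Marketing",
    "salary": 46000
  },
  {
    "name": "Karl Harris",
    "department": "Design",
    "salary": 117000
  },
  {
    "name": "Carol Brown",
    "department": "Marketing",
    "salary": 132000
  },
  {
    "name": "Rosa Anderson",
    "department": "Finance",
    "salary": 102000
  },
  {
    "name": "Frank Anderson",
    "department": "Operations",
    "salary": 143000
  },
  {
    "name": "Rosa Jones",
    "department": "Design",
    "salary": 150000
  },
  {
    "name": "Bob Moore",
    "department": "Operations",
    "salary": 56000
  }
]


Group by: department

Groups:
  Design: 2 people, avg salary = 267000/2 = $133500
  Finance: 2 people, avg salary = 165000/2 = $82500
  Marketing: 2 people, avg salary = 178000/2 = $89000
  Operations: 2 people, avg salary = 199000/2 = $99500

Highest average salary: Design ($133500)

Design ($133500)


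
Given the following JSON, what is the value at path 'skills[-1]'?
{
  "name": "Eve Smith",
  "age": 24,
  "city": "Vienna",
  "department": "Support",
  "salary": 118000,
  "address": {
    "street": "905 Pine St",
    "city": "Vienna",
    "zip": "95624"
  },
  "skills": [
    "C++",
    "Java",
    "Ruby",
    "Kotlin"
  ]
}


Query: skills[-1]
Path: skills -> last element
Value: Kotlin

Kotlin


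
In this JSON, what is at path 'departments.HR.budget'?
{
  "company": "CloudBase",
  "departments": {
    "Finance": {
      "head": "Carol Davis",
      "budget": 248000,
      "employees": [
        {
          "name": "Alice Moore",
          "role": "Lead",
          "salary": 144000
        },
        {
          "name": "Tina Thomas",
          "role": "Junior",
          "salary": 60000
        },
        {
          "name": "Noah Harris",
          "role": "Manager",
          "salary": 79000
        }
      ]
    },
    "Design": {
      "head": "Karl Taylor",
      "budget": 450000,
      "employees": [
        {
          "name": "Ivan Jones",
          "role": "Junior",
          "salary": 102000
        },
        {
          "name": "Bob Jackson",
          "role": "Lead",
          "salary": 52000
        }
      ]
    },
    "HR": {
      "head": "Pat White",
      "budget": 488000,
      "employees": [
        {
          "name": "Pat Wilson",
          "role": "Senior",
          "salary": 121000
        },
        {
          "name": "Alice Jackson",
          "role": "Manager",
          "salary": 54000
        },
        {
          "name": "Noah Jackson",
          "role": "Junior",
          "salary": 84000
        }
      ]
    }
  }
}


Path: departments.HR.budget

Navigate:
  -> departments
  -> HR
  -> budget = 488000

488000


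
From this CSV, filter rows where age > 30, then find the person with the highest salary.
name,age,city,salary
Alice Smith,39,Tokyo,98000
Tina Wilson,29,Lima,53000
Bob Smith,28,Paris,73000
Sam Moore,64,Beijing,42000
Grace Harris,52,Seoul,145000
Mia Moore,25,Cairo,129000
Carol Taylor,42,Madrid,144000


Filter: age > 30
Sort by: salary (descending)

Filtered records (4):
  Grace Harris, age 52, salary $145000
  Carol Taylor, age 42, salary $144000
  Alice Smith, age 39, salary $98000
  Sam Moore, age 64, salary $42000

Highest salary: Grace Harris ($145000)

Grace Harris


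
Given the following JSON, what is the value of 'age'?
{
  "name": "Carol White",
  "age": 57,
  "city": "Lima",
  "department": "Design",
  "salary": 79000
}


Looking up field 'age'
Value: 57

57


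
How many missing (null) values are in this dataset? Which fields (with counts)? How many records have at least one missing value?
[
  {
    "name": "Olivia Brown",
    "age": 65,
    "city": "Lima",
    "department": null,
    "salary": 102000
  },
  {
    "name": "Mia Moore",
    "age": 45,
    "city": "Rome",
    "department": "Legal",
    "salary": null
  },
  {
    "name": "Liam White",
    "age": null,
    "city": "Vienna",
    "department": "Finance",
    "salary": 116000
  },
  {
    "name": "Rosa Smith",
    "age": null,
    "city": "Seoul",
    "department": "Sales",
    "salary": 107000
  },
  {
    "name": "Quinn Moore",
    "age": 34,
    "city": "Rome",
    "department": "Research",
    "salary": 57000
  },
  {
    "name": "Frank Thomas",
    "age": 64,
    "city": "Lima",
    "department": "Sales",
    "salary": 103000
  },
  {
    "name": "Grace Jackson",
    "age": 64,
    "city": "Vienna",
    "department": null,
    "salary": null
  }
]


Checking for missing (null) values in 7 records:

  Olivia Brown: department
  Mia Moore: salary
  Liam White: age
  Rosa Smith: age
  Quinn Moore: complete
  Frank Thomas: complete
  Grace Jackson: department, salary

Per field:
  name: 0 missing
  age: 2 missing
  city: 0 missing
  department: 2 missing
  salary: 2 missing

Total missing values: 6
Records with any missing: 5

6 missing values (age: 2, department: 2, salary: 2); 5 incomplete records


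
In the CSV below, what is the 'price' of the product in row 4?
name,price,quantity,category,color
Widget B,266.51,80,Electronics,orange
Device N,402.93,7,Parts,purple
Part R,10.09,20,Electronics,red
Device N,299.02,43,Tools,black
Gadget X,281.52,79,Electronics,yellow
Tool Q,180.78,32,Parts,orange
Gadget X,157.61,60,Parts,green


Query: Row 4 ('Device N'), column 'price'
Value: 299.02

299.02


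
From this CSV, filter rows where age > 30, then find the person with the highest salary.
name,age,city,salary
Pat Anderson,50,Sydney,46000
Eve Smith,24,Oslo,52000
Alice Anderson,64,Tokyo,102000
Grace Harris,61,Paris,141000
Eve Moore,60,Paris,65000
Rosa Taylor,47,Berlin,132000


Filter: age > 30
Sort by: salary (descending)

Filtered records (5):
  Grace Harris, age 61, salary $141000
  Rosa Taylor, age 47, salary $132000
  Alice Anderson, age 64, salary $102000
  Eve Moore, age 60, salary $65000
  Pat Anderson, age 50, salary $46000

Highest salary: Grace Harris ($141000)

Grace Harris


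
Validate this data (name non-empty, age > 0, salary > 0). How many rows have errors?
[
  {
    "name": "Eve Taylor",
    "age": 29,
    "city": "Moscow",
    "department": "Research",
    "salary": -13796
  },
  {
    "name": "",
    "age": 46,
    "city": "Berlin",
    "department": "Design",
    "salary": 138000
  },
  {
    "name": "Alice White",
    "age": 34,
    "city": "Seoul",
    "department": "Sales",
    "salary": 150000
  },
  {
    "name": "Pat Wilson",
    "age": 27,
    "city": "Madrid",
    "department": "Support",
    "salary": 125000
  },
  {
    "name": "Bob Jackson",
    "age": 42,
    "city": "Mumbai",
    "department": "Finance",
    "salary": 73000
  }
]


Validating 5 records:
Rules: name non-empty, age > 0, salary > 0

  Row 1 (Eve Taylor): negative salary: -13796
  Row 2 (???): empty name
  Row 3 (Alice White): OK
  Row 4 (Pat Wilson): OK
  Row 5 (Bob Jackson): OK

Total errors: 2

2 errors


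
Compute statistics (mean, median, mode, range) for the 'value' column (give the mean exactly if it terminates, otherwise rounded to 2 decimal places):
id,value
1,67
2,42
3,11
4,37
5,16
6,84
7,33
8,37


Data: [67, 42, 11, 37, 16, 84, 33, 37]
Count: 8
Sum: 327
Mean: 327/8 = 40.875
Sorted: [11, 16, 33, 37, 37, 42, 67, 84]
Median: 37.0
Mode: 37 (2 times)
Range: 84 - 11 = 73
Min: 11, Max: 84

mean=40.875, median=37.0, mode=37, range=73


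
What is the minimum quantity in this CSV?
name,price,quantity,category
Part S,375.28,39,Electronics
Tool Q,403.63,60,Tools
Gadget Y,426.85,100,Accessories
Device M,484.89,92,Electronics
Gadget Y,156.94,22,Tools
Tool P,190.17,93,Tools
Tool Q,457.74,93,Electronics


Computing minimum quantity:
Values: [39, 60, 100, 92, 22, 93, 93]
Min = 22

22


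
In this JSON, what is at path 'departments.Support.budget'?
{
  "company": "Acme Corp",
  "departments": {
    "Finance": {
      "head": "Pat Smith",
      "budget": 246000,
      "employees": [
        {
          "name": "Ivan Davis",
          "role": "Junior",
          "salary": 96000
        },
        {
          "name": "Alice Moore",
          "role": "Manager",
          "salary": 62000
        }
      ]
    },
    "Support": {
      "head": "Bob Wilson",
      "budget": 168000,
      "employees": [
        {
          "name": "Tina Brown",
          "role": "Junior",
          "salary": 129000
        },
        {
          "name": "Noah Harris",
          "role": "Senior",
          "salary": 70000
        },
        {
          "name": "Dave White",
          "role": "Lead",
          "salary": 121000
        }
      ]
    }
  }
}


Path: departments.Support.budget

Navigate:
  -> departments
  -> Support
  -> budget = 168000

168000


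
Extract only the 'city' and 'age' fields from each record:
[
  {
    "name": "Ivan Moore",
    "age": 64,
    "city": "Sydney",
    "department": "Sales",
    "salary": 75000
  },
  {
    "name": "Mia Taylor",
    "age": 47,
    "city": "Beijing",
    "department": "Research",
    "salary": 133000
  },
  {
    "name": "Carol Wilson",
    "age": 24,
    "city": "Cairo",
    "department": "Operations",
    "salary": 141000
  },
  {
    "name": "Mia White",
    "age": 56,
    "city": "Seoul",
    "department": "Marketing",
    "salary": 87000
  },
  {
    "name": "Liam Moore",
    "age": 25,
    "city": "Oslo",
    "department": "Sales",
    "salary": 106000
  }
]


Original: 5 records with fields: name, age, city, department, salary
Keep: ['city', 'age']
Drop: ['name', 'department', 'salary']
Result: 5 records, 2 fields each

[
  {
    "city": "Sydney",
    "age": 64
  },
  {
    "city": "Beijing",
    "age": 47
  },
  {
    "city": "Cairo",
    "age": 24
  },
  {
    "city": "Seoul",
    "age": 56
  },
  {
    "city": "Oslo",
    "age": 25
  }
]


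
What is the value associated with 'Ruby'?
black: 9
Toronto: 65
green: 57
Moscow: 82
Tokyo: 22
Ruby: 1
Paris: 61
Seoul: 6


Looking up key 'Ruby'
Value: 1

1


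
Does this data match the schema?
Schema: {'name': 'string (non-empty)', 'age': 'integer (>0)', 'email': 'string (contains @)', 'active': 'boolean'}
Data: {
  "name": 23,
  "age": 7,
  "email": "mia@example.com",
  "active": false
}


Validating each field against schema:
  name: FAIL (23 is not a string)
  age: OK (positive integer)
  email: OK (string with @)
  active: OK (boolean)

Result: INVALID (1 error: name)

INVALID (1 error: name)


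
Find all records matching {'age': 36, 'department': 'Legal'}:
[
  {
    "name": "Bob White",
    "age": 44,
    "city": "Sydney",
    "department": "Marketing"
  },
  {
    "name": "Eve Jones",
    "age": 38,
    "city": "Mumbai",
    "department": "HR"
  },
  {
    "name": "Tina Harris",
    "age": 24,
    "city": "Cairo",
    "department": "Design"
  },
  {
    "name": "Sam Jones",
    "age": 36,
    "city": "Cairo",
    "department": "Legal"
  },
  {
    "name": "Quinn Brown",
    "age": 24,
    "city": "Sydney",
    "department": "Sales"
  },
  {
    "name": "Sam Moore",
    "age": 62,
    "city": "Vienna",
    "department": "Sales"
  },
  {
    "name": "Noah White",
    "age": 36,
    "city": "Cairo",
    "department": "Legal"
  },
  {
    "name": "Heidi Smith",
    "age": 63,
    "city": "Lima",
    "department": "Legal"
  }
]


Search criteria: {'age': 36, 'department': 'Legal'}

Checking 8 records:
  Bob White: {age: 44, department: Marketing}
  Eve Jones: {age: 38, department: HR}
  Tina Harris: {age: 24, department: Design}
  Sam Jones: {age: 36, department: Legal} <-- MATCH
  Quinn Brown: {age: 24, department: Sales}
  Sam Moore: {age: 62, department: Sales}
  Noah White: {age: 36, department: Legal} <-- MATCH
  Heidi Smith: {age: 63, department: Legal}

Matches: ["Sam Jones", "Noah White"]

["Sam Jones", "Noah White"]


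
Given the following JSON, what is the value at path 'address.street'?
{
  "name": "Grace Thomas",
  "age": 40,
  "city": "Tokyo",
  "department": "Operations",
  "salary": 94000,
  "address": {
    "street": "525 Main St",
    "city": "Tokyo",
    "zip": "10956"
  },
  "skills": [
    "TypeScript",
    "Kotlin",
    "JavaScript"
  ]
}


Query: address.street
Path: address -> street
Value: 525 Main St

525 Main St


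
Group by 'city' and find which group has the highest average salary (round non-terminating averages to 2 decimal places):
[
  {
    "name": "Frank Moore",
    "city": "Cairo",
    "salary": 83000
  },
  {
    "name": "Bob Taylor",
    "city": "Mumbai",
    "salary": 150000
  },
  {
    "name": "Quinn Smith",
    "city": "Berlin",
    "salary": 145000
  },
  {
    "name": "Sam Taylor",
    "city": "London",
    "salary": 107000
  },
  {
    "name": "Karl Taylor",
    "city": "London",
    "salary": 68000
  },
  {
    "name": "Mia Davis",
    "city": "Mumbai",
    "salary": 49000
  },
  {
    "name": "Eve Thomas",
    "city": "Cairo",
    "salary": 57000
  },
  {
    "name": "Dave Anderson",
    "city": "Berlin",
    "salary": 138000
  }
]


Group by: city

Groups:
  Berlin: 2 people, avg salary = 283000/2 = $141500
  Cairo: 2 people, avg salary = 140000/2 = $70000
  London: 2 people, avg salary = 175000/2 = $87500
  Mumbai: 2 people, avg salary = 199000/2 = $99500

Highest average salary: Berlin ($141500)

Berlin ($141500)
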